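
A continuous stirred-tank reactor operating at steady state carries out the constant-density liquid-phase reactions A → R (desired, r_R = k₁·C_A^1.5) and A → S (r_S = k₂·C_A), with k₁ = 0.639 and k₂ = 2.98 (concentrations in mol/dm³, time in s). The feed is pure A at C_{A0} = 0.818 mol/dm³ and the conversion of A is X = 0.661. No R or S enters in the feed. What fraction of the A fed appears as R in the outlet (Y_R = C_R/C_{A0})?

Exit C_A = C_{A0}(1−X) = 0.818×0.339 = 0.2773 mol/dm³.
Rates in a CSTR are evaluated at the outlet concentration: r_R = 0.639×0.2773^1.5 = 0.09331, r_S = 2.98×0.2773 = 0.8264.
Fraction of consumed A going to R: r_R/(r_R+r_S) = 0.1015.
C_R = 0.1015·C_{A0}·X = 0.1015×0.818×0.661 = 0.0549 mol/dm³; Y_R = C_R/C_{A0} = 0.0671.

0.0671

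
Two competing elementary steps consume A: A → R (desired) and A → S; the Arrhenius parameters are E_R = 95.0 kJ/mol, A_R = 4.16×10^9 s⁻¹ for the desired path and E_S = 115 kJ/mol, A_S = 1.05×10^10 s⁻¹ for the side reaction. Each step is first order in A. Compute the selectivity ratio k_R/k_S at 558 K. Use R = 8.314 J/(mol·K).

29.5

k_R/k_S = (A_R/A_S)·exp[−(E_R−E_S)/(RT)] = (A_R/A_S)·exp[(E_S−E_R)/(RT)].
(E_S−E_R)/(RT) = (115−95.0)×10³/(8.314×558) = 20000/4639 = 4.311.
k_R/k_S = (4.16×10^9/1.05×10^10)·exp(4.311) = 0.3962 × 74.52 = 29.5.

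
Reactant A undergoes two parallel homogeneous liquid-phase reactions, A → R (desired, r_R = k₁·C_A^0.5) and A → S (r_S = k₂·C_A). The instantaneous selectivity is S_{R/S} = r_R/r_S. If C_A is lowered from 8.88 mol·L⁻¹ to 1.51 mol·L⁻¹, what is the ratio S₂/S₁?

2.43

S_{R/S} = (k₁/k₂)·C_A^-0.5, so S₂/S₁ = (C_{A,2}/C_{A,1})^-0.5.
= (1.51/8.88)^(-0.5) = (0.1700)^(-0.5) = 2.43.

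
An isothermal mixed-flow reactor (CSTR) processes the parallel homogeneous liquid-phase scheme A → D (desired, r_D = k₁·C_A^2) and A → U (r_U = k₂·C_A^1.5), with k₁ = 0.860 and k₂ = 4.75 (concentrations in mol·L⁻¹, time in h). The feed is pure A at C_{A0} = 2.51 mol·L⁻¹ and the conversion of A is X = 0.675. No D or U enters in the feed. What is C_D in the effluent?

Exit C_A = C_{A0}(1−X) = 2.51×0.325 = 0.8157 mol·L⁻¹.
In a CSTR the entire volume is at exit conditions, so r_D = 0.860×0.8157^2 = 0.5723 and r_U = 4.75×0.8157^1.5 = 3.500.
Fraction of consumed A going to D: r_D/(r_D+r_U) = 0.1405.
C_D = 0.1405·C_{A0}·X = 0.1405×2.51×0.675 = 0.238 mol·L⁻¹.

0.238 mol·L⁻¹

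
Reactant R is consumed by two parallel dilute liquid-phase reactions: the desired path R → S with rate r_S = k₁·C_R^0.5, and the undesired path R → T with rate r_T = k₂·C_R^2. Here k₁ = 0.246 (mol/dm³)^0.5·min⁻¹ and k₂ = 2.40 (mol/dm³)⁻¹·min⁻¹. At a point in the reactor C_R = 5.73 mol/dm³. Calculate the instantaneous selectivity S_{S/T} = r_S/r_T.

0.00747

S_{S/T} = r_S/r_T = (k₁·C_R^0.5)/(k₂·C_R^2) = (k₁/k₂)·C_R^-1.5.
= (0.246×5.730^0.5) / (2.40×5.730^2) = 0.5889/78.80 = 0.00747.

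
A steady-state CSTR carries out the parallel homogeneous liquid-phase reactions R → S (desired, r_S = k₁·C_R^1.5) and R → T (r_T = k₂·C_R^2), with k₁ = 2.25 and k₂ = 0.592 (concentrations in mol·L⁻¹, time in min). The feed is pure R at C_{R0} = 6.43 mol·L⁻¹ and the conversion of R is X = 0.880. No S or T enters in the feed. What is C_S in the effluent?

Exit C_R = C_{R0}(1−X) = 6.43×0.120 = 0.7716 mol·L⁻¹.
In a CSTR the entire volume is at exit conditions, so r_S = 2.25×0.7716^1.5 = 1.525 and r_T = 0.592×0.7716^2 = 0.3525.
Fraction of consumed R going to S: r_S/(r_S+r_T) = 0.8123.
C_S = 0.8123·C_{R0}·X = 0.8123×6.43×0.880 = 4.60 mol·L⁻¹.

4.60 mol·L⁻¹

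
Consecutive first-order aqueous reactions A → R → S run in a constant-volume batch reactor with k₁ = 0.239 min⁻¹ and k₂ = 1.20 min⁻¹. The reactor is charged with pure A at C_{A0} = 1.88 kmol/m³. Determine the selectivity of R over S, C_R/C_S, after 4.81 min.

Solving the coupled first-order balances gives C_R(t) = [k₁/(k₂−k₁)]·C_{A0}·(e^(−k₁t) − e^(−k₂t)).
e^(−k₁t) = e^(−0.239×4.81) = e^(−1.150) = 0.3168; e^(−k₂t) = e^(−5.772) = 0.003114.
C_R = 0.239×1.88/(1.20−0.239) × (0.3168−0.003114) = 0.4676×0.3137 = 0.1466 kmol/m³.
C_A = C_{A0}e^(−k₁t) = 0.5955 kmol/m³, so C_S = C_{A0}−C_A−C_R = 1.138 kmol/m³; C_R/C_S = 0.129.

0.129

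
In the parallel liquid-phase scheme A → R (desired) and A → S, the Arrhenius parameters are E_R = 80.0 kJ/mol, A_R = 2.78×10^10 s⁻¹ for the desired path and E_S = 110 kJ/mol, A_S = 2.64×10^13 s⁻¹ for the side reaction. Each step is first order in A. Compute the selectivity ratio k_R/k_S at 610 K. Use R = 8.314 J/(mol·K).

0.390

k_R/k_S = (A_R/A_S)·exp[−(E_R−E_S)/(RT)] = (A_R/A_S)·exp[(E_S−E_R)/(RT)].
(E_S−E_R)/(RT) = (110−80.0)×10³/(8.314×610) = 30000/5072 = 5.915.
k_R/k_S = (2.78×10^10/2.64×10^13)·exp(5.915) = 0.001053 × 370.7 = 0.390.
Since E_R < E_S, lowering the temperature improves selectivity toward R.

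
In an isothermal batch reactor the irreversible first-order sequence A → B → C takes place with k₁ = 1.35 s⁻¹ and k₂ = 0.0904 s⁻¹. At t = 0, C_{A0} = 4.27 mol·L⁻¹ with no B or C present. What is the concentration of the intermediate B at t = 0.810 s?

Solving the coupled first-order balances gives C_B(t) = [k₁/(k₂−k₁)]·C_{A0}·(e^(−k₁t) − e^(−k₂t)).
e^(−k₁t) = e^(−1.35×0.810) = e^(−1.094) = 0.3350; e^(−k₂t) = e^(−0.07322) = 0.9294.
C_B = 1.35×4.27/(0.0904−1.35) × (0.3350−0.9294) = (-4.576)×(-0.5944) = 2.720 mol·L⁻¹.

2.72 mol·L⁻¹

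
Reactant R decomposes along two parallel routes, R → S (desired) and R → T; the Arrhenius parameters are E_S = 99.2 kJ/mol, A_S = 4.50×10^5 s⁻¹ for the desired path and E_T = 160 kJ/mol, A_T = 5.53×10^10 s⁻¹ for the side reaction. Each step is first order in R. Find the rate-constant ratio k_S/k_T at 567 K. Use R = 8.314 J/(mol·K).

k_S/k_T = (A_S/A_T)·exp[−(E_S−E_T)/(RT)] = (A_S/A_T)·exp[(E_T−E_S)/(RT)].
(E_T−E_S)/(RT) = (160−99.2)×10³/(8.314×567) = 60800/4714 = 12.90.
k_S/k_T = (4.50×10^5/5.53×10^10)·exp(12.90) = 8.137×10^-6 × 3.994×10^5 = 3.25.

3.25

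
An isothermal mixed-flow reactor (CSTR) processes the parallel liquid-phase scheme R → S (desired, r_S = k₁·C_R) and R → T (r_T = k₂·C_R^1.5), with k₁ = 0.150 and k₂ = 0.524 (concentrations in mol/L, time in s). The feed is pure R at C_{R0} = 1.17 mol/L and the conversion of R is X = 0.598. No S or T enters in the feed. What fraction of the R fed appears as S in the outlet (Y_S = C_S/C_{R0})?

0.176

Exit C_R = C_{R0}(1−X) = 1.17×0.402 = 0.4703 mol/L.
In a CSTR the entire volume is at exit conditions, so r_S = 0.150×0.4703 = 0.07055 and r_T = 0.524×0.4703^1.5 = 0.1690.
Fraction of consumed R going to S: r_S/(r_S+r_T) = 0.2945.
C_S = 0.2945·C_{R0}·X = 0.2945×1.17×0.598 = 0.206 mol/L; Y_S = C_S/C_{R0} = 0.176.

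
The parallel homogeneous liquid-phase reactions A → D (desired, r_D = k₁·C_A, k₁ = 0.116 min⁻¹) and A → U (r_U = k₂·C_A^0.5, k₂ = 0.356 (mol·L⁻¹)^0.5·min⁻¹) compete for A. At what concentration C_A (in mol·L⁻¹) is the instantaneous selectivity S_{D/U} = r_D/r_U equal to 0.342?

1.10 mol·L⁻¹

S_{D/U} = (k₁/k₂)·C_A^0.5 ⇒ C_A = (S·k₂/k₁)^(2).
= (0.342×0.356/0.116)^(2) = (1.050)^(2) = 1.10 mol·L⁻¹.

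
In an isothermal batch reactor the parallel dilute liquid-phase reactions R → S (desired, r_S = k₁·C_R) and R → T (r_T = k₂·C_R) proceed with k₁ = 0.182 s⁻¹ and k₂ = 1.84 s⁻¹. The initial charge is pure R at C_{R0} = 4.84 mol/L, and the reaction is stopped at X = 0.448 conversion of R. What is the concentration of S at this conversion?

0.195 mol/L

C_R = C_{R0}(1−X) = 2.672 mol/L.
Both paths are first order in R, so the instantaneous fraction to S is constant: dC_S/d(−C_R) = k₁/(k₁+k₂) = 0.09001.
C_S = 0.09001·(C_{R0}−C_R) = 0.09001×2.168 = 0.195 mol/L.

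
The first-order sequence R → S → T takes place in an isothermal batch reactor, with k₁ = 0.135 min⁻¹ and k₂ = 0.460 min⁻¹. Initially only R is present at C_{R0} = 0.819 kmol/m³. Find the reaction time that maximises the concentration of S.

3.77 min

The intermediate peaks when r₁ = r₂, i.e. k₁e^(−k₁t) = k₂e^(−k₂t), giving t_opt = ln(k₂/k₁)/(k₂−k₁).
= ln(0.460/0.135)/(0.460−0.135) = ln(3.407)/0.3250 = 1.226/0.3250 = 3.77 min.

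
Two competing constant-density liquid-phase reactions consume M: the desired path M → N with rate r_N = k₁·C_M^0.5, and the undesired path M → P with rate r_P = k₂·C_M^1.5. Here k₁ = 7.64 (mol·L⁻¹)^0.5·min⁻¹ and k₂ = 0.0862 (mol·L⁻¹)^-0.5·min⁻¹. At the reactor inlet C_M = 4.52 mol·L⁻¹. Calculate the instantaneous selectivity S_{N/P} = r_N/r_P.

19.6

S_{N/P} = r_N/r_P = (k₁·C_M^0.5)/(k₂·C_M^1.5) = (k₁/k₂)·C_M⁻¹.
= (7.64×4.520^0.5) / (0.0862×4.520^1.5) = 16.24/0.8284 = 19.6.
The undesired path is higher order in M, so low C_M (CSTR or dilute feed) favours N.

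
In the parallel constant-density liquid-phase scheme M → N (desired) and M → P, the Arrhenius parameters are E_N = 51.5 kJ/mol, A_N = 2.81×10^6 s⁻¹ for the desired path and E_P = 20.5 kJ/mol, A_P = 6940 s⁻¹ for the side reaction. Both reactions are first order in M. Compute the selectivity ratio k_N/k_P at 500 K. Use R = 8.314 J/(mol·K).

k_N/k_P = (A_N/A_P)·exp[−(E_N−E_P)/(RT)] = (A_N/A_P)·exp[(E_P−E_N)/(RT)].
(E_P−E_N)/(RT) = (20.5−51.5)×10³/(8.314×500) = -31000/4157 = -7.457.
k_N/k_P = (2.81×10^6/6940)·exp(-7.457) = 404.9 × 5.772×10^-4 = 0.234.

0.234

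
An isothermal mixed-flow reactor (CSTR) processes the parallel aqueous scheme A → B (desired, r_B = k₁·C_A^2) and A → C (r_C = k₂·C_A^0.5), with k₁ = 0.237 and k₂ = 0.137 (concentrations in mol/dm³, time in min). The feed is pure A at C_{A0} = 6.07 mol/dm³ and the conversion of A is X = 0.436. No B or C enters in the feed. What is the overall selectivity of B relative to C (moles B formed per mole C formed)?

11.0

Exit C_A = C_{A0}(1−X) = 6.07×0.564 = 3.423 mol/dm³.
A CSTR operates uniformly at the exit composition, giving r_B = 2.778 and r_C = 0.2535 (each k·C_A^n at C_A = 3.423).
Overall selectivity = C_B/C_C = r_Bτ/(r_Cτ) = r_B/r_C = 11.0.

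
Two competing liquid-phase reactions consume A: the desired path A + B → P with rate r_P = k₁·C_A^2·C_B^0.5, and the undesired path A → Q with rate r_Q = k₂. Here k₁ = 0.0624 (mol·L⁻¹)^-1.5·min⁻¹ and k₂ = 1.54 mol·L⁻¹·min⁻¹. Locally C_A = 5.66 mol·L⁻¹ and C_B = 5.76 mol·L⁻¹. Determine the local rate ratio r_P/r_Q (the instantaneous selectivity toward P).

3.12

S_{P/Q} = r_P/r_Q = (k₁·C_A^2·C_B^0.5)/(k₂) = (k₁/k₂)·C_A^2·C_B^0.5.
= (0.0624×5.660^2×5.760^0.5) / (1.54) = 4.798/1.540 = 3.12.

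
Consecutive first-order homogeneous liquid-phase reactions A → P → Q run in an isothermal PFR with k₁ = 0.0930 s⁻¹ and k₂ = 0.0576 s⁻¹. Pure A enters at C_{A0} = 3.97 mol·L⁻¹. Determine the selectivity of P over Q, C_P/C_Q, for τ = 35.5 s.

Solving the coupled first-order balances gives C_P(τ) = [k₁/(k₂−k₁)]·C_{A0}·(e^(−k₁τ) − e^(−k₂τ)).
e^(−k₁τ) = e^(−0.0930×35.5) = e^(−3.301) = 0.03683; e^(−k₂τ) = e^(−2.045) = 0.1294.
C_P = 0.0930×3.97/(0.0576−0.0930) × (0.03683−0.1294) = (-10.43)×(-0.09258) = 0.9656 mol·L⁻¹.
C_A = C_{A0}e^(−k₁τ) = 0.1462 mol·L⁻¹, so C_Q = C_{A0}−C_A−C_P = 2.858 mol·L⁻¹; C_P/C_Q = 0.338.

0.338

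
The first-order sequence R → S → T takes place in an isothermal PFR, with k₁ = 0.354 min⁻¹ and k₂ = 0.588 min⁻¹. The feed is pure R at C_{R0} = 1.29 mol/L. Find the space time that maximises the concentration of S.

For first-order series the maximum of C_S occurs at τ_opt = ln(k₂/k₁)/(k₂−k₁).
= ln(0.588/0.354)/(0.588−0.354) = ln(1.661)/0.2340 = 0.5074/0.2340 = 2.17 min.

2.17 min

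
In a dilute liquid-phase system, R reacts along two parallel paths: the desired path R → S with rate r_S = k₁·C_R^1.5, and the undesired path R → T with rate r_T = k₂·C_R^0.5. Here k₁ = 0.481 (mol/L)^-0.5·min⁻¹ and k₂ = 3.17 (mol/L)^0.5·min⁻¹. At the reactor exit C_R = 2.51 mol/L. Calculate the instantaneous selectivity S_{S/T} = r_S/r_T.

0.381

S_{S/T} = r_S/r_T = (k₁·C_R^1.5)/(k₂·C_R^0.5) = (k₁/k₂)·C_R.
= (0.481×2.510^1.5) / (3.17×2.510^0.5) = 1.913/5.022 = 0.381.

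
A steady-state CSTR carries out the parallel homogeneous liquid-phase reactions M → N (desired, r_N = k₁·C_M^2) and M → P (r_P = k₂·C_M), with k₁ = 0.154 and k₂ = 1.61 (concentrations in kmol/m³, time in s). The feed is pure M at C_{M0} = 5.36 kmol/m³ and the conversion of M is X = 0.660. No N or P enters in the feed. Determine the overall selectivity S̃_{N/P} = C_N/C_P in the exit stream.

Exit C_M = C_{M0}(1−X) = 5.36×0.340 = 1.822 kmol/m³.
In a CSTR the entire volume is at exit conditions, so r_N = 0.154×1.822^2 = 0.5115 and r_P = 1.61×1.822 = 2.934.
Overall selectivity = C_N/C_P = r_Nτ/(r_Pτ) = r_N/r_P = 0.174.

0.174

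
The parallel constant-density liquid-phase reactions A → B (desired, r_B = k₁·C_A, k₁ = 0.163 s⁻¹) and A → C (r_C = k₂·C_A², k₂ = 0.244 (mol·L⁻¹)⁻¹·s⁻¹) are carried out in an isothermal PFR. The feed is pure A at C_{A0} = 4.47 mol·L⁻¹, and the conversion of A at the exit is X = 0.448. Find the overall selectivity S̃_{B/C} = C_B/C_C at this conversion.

C_A = C_{A0}(1−X) = 2.467 mol·L⁻¹.
Along a PFR/batch, dC_B/dC_A = −r_B/(r_B+r_C) = −k₁/(k₁+k₂·C_A).
Integrating from C_{A0} to C_A: C_B = (0.163/0.244)·ln[(0.163+0.244·4.47)/(0.163+0.244·2.47)] = 0.6680·ln(1.254/0.7651) = 0.3299 mol·L⁻¹.
C_C = (C_{A0}−C_A)−C_B = 1.673 mol·L⁻¹; S̃_{B/C} = 0.3299/1.673 = 0.197.

0.197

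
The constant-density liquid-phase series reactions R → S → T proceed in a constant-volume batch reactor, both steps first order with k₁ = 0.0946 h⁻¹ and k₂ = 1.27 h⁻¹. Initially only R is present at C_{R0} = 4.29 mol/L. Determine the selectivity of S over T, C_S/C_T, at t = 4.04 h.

0.207

For first-order series with pure R initially, C_S(t) = k₁C_{R0}/(k₂−k₁)·(e^(−k₁t) − e^(−k₂t)).
e^(−k₁t) = e^(−0.0946×4.04) = e^(−0.3822) = 0.6824; e^(−k₂t) = e^(−5.131) = 0.005912.
C_S = 0.0946×4.29/(1.27−0.0946) × (0.6824−0.005912) = 0.3453×0.6765 = 0.2336 mol/L.
C_R = C_{R0}e^(−k₁t) = 2.927 mol/L, so C_T = C_{R0}−C_R−C_S = 1.129 mol/L; C_S/C_T = 0.207.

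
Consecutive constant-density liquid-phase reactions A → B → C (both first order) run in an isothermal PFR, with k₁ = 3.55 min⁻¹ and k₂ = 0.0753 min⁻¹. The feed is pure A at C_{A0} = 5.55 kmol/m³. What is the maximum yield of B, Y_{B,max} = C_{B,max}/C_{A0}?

For a first-order series the maximum intermediate yield is C_{B,max}/C_{A0} = (k₁/k₂)^[k₂/(k₂−k₁)].
= (3.55/0.0753)^(0.0753/(0.0753−3.55)) = (47.14)^(-0.02167) = 0.9199.

0.920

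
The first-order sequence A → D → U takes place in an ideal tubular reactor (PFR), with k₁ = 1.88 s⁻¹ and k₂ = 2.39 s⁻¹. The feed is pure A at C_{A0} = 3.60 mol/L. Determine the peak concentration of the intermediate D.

1.17 mol/L

For a first-order series the maximum intermediate yield is C_{D,max}/C_{A0} = (k₁/k₂)^[k₂/(k₂−k₁)].
= (1.88/2.39)^(2.39/(2.39−1.88)) = (0.7866)^(4.686) = 0.3247.
C_{D,max} = 0.3247×3.60 = 1.17 mol/L.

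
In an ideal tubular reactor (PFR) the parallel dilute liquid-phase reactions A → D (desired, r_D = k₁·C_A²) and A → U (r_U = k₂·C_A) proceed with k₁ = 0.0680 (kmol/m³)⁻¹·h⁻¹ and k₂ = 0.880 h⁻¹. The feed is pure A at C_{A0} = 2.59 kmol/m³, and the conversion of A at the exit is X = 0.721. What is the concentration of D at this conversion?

C_A = C_{A0}(1−X) = 0.7226 kmol/m³.
Along a PFR/batch, dC_U/dC_A = −r_U/(r_D+r_U) = −k₂/(k₂+k₁·C_A).
Integrating from C_{A0} to C_A: C_U = (0.880/0.0680)·ln[(0.880+0.0680·2.59)/(0.880+0.0680·0.723)] = 12.94·ln(1.056/0.9291) = 1.658 kmol/m³.
Then C_D = (C_{A0}−C_A) − C_U = 1.867 − 1.658 = 0.2096 kmol/m³.

0.210 kmol/m³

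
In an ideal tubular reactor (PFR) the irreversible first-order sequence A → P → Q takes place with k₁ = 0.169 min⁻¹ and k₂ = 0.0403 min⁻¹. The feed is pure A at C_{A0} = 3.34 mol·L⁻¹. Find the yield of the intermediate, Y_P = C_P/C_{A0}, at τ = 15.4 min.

The intermediate concentration in a first-order A→B→C sequence is C_P = k₁C_{A0}(e^(−k₁τ) − e^(−k₂τ))/(k₂−k₁).
e^(−k₁τ) = e^(−0.169×15.4) = e^(−2.603) = 0.07408; e^(−k₂τ) = e^(−0.6206) = 0.5376.
C_P = 0.169×3.34/(0.0403−0.169) × (0.07408−0.5376) = (-4.386)×(-0.4635) = 2.033 mol·L⁻¹.
Y_P = C_P/C_{A0} = 2.033/3.34 = 0.609.

0.609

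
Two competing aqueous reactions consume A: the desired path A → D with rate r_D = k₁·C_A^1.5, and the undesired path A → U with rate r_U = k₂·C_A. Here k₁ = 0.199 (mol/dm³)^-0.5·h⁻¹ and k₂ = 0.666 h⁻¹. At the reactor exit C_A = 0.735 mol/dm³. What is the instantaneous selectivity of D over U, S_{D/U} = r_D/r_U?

0.256

S_{D/U} = r_D/r_U = (k₁·C_A^1.5)/(k₂·C_A) = (k₁/k₂)·C_A^0.5.
= (0.199×0.7350^1.5) / (0.666×0.7350) = 0.1254/0.4895 = 0.256.
Since the desired path is higher order in A, keeping C_A high (PFR or concentrated feed) favours D.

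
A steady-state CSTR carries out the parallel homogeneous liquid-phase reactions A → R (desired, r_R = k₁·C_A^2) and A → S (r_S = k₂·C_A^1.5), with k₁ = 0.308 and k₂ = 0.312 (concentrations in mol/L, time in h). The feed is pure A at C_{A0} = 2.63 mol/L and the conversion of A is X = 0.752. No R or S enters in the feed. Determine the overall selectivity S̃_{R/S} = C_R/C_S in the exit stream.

0.797

Exit C_A = C_{A0}(1−X) = 2.63×0.248 = 0.6522 mol/L.
In a CSTR the entire volume is at exit conditions, so r_R = 0.308×0.6522^2 = 0.1310 and r_S = 0.312×0.6522^1.5 = 0.1643.
Overall selectivity = C_R/C_S = r_Rτ/(r_Sτ) = r_R/r_S = 0.797.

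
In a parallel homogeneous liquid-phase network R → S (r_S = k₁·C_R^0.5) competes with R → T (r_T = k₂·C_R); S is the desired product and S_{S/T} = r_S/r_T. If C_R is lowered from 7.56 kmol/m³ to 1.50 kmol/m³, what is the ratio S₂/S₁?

2.24

S_{S/T} = (k₁/k₂)·C_R^-0.5, so S₂/S₁ = (C_{R,2}/C_{R,1})^-0.5.
= (1.50/7.56)^(-0.5) = (0.1984)^(-0.5) = 2.24.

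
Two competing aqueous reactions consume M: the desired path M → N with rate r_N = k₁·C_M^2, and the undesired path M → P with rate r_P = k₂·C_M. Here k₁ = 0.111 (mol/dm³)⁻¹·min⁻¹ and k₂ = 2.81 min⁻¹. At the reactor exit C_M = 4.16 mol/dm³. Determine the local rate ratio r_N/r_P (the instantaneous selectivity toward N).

0.164

S_{N/P} = r_N/r_P = (k₁·C_M^2)/(k₂·C_M) = (k₁/k₂)·C_M.
= (0.111×4.160^2) / (2.81×4.160) = 1.921/11.69 = 0.164.
Since the desired path is higher order in M, keeping C_M high (PFR or concentrated feed) favours N.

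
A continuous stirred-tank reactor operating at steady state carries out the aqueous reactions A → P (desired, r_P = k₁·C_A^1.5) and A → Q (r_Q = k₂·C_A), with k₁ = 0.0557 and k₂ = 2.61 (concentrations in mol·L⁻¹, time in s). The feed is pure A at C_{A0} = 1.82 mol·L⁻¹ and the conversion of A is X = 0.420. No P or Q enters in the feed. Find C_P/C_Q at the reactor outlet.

Exit C_A = C_{A0}(1−X) = 1.82×0.580 = 1.056 mol·L⁻¹.
A CSTR operates uniformly at the exit composition, giving r_P = 0.06041 and r_Q = 2.755 (each k·C_A^n at C_A = 1.056).
Overall selectivity = C_P/C_Q = r_Pτ/(r_Qτ) = r_P/r_Q = 0.0219.

0.0219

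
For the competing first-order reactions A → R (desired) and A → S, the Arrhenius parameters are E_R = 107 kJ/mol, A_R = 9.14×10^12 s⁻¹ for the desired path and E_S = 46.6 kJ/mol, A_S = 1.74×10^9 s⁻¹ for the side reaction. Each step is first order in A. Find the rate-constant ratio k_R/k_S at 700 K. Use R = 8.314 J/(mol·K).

Since both paths have the same order in A, the concentration cancels and S_{R/S} = k_R/k_S = (A_R/A_S)·exp[(E_S−E_R)/(RT)].
(E_S−E_R)/(RT) = (46.6−107)×10³/(8.314×700) = -60400/5820 = -10.38.
k_R/k_S = (9.14×10^12/1.74×10^9)·exp(-10.38) = 5253 × 3.110×10^-5 = 0.163.

0.163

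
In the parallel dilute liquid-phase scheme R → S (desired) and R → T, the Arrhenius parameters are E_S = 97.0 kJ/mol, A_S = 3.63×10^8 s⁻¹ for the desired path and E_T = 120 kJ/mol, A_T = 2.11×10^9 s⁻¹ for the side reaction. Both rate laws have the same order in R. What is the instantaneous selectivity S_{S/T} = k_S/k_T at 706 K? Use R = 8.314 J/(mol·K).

8.66

Since both paths have the same order in R, the concentration cancels and S_{S/T} = k_S/k_T = (A_S/A_T)·exp[(E_T−E_S)/(RT)].
(E_T−E_S)/(RT) = (120−97.0)×10³/(8.314×706) = 23000/5870 = 3.918.
k_S/k_T = (3.63×10^8/2.11×10^9)·exp(3.918) = 0.1720 × 50.32 = 8.66.
Since E_S < E_T, lowering the temperature improves selectivity toward S.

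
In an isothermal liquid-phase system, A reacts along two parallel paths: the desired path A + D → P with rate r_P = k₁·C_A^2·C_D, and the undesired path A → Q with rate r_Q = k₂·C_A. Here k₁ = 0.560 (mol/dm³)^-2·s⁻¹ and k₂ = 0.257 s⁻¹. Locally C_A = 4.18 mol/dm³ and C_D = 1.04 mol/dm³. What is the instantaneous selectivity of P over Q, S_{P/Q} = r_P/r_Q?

S_{P/Q} = r_P/r_Q = (k₁·C_A^2·C_D)/(k₂·C_A) = (k₁/k₂)·C_A·C_D.
= (0.560×4.180^2×1.040) / (0.257×4.180) = 10.18/1.074 = 9.47.
Since the desired path is higher order in A, keeping C_A high (PFR or concentrated feed) favours P.

9.47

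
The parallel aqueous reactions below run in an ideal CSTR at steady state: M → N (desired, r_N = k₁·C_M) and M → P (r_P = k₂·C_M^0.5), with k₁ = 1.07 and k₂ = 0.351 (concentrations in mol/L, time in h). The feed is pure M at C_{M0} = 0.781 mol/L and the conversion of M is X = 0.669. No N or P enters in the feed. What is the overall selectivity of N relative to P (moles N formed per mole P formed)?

Exit C_M = C_{M0}(1−X) = 0.781×0.331 = 0.2585 mol/L.
A CSTR operates uniformly at the exit composition, giving r_N = 0.2766 and r_P = 0.1785 (each k·C_M^n at C_M = 0.2585).
Overall selectivity = C_N/C_P = r_Nτ/(r_Pτ) = r_N/r_P = 1.55.

1.55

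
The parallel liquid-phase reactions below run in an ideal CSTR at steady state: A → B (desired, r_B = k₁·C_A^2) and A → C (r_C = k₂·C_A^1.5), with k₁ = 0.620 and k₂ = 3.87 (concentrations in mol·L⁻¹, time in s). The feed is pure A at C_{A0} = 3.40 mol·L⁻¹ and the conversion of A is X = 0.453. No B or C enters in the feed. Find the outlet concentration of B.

0.276 mol·L⁻¹

Exit C_A = C_{A0}(1−X) = 3.40×0.547 = 1.860 mol·L⁻¹.
In a CSTR the entire volume is at exit conditions, so r_B = 0.620×1.860^2 = 2.144 and r_C = 3.87×1.860^1.5 = 9.815.
Fraction of consumed A going to B: r_B/(r_B+r_C) = 0.1793.
C_B = 0.1793·C_{A0}·X = 0.1793×3.40×0.453 = 0.276 mol·L⁻¹.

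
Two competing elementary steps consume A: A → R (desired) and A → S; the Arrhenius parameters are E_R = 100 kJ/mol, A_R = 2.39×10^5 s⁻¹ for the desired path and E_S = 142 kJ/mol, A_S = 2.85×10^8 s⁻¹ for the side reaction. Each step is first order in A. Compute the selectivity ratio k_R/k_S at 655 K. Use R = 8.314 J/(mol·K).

1.88

With equal orders, S_{R/S} = k_R/k_S = (A_R/A_S)·exp[(E_S−E_R)/(RT)].
(E_S−E_R)/(RT) = (142−100)×10³/(8.314×655) = 42000/5446 = 7.713.
k_R/k_S = (2.39×10^5/2.85×10^8)·exp(7.713) = 8.386×10^-4 × 2236 = 1.88.
Since E_R < E_S, lowering the temperature improves selectivity toward R.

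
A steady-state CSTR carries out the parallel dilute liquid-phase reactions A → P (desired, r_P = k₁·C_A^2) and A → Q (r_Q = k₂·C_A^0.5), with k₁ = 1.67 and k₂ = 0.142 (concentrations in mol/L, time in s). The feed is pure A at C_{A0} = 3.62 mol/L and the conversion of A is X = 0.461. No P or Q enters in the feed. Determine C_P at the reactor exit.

Exit C_A = C_{A0}(1−X) = 3.62×0.539 = 1.951 mol/L.
Rates in a CSTR are evaluated at the outlet concentration: r_P = 1.67×1.951^2 = 6.358, r_Q = 0.142×1.951^0.5 = 0.1984.
Fraction of consumed A going to P: r_P/(r_P+r_Q) = 0.9697.
C_P = 0.9697·C_{A0}·X = 0.9697×3.62×0.461 = 1.62 mol/L.

1.62 mol/L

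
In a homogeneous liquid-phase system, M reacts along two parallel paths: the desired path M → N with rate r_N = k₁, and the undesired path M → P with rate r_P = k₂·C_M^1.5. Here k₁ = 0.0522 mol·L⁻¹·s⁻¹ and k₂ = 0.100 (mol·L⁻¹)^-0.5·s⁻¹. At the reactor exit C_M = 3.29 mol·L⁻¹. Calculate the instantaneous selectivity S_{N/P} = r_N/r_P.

0.0875

S_{N/P} = r_N/r_P = (k₁)/(k₂·C_M^1.5) = (k₁/k₂)·C_M^-1.5.
= (0.0522) / (0.100×3.290^1.5) = 0.05220/0.5968 = 0.0875.
The undesired path is higher order in M, so low C_M (CSTR or dilute feed) favours N.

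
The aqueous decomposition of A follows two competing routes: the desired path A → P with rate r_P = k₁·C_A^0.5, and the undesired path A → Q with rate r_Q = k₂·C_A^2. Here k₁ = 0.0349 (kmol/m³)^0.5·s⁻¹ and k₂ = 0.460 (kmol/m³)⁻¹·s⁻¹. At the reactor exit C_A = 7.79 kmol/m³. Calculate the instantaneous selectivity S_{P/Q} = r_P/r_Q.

0.00349

S_{P/Q} = r_P/r_Q = (k₁·C_A^0.5)/(k₂·C_A^2) = (k₁/k₂)·C_A^-1.5.
= (0.0349×7.790^0.5) / (0.460×7.790^2) = 0.09741/27.91 = 0.00349.
The undesired path is higher order in A, so low C_A (CSTR or dilute feed) favours P.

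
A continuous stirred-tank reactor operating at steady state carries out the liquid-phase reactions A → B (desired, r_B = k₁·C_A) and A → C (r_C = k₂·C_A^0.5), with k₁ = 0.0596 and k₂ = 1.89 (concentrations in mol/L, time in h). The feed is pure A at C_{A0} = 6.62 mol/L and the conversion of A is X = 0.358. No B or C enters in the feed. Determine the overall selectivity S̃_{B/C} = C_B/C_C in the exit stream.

0.0650

Exit C_A = C_{A0}(1−X) = 6.62×0.642 = 4.250 mol/L.
Rates in a CSTR are evaluated at the outlet concentration: r_B = 0.0596×4.250 = 0.2533, r_C = 1.89×4.250^0.5 = 3.896.
Overall selectivity = C_B/C_C = r_Bτ/(r_Cτ) = r_B/r_C = 0.0650.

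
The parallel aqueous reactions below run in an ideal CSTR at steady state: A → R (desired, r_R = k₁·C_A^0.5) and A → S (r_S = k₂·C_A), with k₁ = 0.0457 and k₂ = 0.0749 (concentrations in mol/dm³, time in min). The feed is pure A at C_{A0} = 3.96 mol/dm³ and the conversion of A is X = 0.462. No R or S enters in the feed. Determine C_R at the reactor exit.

0.539 mol/dm³

Exit C_A = C_{A0}(1−X) = 3.96×0.538 = 2.130 mol/dm³.
Rates in a CSTR are evaluated at the outlet concentration: r_R = 0.0457×2.130^0.5 = 0.06670, r_S = 0.0749×2.130 = 0.1596.
Fraction of consumed A going to R: r_R/(r_R+r_S) = 0.2948.
C_R = 0.2948·C_{A0}·X = 0.2948×3.96×0.462 = 0.539 mol/dm³.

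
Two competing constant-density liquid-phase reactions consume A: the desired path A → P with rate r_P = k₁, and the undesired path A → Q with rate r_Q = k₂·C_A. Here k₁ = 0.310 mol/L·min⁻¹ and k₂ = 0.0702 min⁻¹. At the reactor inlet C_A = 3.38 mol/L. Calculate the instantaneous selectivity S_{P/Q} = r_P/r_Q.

S_{P/Q} = r_P/r_Q = (k₁)/(k₂·C_A) = (k₁/k₂)·C_A⁻¹.
= (0.310) / (0.0702×3.380) = 0.3100/0.2373 = 1.31.
The undesired path is higher order in A, so low C_A (CSTR or dilute feed) favours P.

1.31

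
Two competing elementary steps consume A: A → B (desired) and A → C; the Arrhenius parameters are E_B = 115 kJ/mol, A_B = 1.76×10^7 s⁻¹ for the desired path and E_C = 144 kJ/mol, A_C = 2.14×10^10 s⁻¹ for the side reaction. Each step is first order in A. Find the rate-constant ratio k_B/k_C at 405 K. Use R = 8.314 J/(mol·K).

With equal orders, S_{B/C} = k_B/k_C = (A_B/A_C)·exp[(E_C−E_B)/(RT)].
(E_C−E_B)/(RT) = (144−115)×10³/(8.314×405) = 29000/3367 = 8.613.
k_B/k_C = (1.76×10^7/2.14×10^10)·exp(8.613) = 8.224×10^-4 × 5500 = 4.52.

4.52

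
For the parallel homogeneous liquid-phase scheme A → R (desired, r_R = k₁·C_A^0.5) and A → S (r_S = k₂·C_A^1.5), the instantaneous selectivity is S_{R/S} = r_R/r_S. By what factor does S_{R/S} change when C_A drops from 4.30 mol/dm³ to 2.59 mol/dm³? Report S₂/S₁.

1.66

S_{R/S} = (k₁/k₂)·C_A⁻¹, so S₂/S₁ = (C_{A,2}/C_{A,1})⁻¹.
= 4.30/2.59 = 1.66.
Selectivity toward R rises as C_A falls — low-concentration operation is favoured.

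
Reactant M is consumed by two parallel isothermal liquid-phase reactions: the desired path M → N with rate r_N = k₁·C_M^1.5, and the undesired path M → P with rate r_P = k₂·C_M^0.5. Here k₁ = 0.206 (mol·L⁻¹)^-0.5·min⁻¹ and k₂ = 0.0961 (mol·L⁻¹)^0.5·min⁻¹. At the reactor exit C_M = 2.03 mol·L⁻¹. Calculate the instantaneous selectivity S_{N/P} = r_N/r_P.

4.35

S_{N/P} = r_N/r_P = (k₁·C_M^1.5)/(k₂·C_M^0.5) = (k₁/k₂)·C_M.
= (0.206×2.030^1.5) / (0.0961×2.030^0.5) = 0.5958/0.1369 = 4.35.
Since the desired path is higher order in M, keeping C_M high (PFR or concentrated feed) favours N.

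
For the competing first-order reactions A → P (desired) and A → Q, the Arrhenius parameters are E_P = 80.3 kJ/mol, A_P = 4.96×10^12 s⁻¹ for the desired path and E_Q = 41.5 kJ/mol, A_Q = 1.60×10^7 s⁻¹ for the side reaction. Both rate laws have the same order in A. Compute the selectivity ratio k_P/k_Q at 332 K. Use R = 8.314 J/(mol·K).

0.244

Since both paths have the same order in A, the concentration cancels and S_{P/Q} = k_P/k_Q = (A_P/A_Q)·exp[(E_Q−E_P)/(RT)].
(E_Q−E_P)/(RT) = (41.5−80.3)×10³/(8.314×332) = -38800/2760 = -14.06.
k_P/k_Q = (4.96×10^12/1.60×10^7)·exp(-14.06) = 3.100×10^5 × 7.857×10^-7 = 0.244.
Since E_P > E_Q, raising the temperature improves selectivity toward P.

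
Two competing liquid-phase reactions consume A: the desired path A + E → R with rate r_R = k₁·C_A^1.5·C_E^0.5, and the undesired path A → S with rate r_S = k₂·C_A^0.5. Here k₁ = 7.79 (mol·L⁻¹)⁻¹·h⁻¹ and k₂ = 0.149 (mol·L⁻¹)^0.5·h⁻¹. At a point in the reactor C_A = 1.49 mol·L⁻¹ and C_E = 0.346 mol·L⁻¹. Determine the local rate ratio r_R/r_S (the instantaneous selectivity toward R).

45.8

S_{R/S} = r_R/r_S = (k₁·C_A^1.5·C_E^0.5)/(k₂·C_A^0.5) = (k₁/k₂)·C_A·C_E^0.5.
= (7.79×1.490^1.5×0.3460^0.5) / (0.149×1.490^0.5) = 8.334/0.1819 = 45.8.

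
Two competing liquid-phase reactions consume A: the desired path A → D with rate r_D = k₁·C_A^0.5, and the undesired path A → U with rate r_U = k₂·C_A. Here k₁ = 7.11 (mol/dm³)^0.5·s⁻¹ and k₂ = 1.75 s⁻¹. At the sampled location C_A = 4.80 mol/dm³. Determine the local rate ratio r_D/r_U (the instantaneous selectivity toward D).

S_{D/U} = r_D/r_U = (k₁·C_A^0.5)/(k₂·C_A) = (k₁/k₂)·C_A^-0.5.
= (7.11×4.800^0.5) / (1.75×4.800) = 15.58/8.400 = 1.85.
The undesired path is higher order in A, so low C_A (CSTR or dilute feed) favours D.

1.85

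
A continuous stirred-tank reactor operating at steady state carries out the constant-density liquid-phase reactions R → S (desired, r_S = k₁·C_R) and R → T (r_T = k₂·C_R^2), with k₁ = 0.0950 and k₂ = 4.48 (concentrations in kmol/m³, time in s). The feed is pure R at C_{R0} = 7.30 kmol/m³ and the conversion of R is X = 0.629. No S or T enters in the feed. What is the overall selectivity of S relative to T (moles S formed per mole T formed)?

Exit C_R = C_{R0}(1−X) = 7.30×0.371 = 2.708 kmol/m³.
Rates in a CSTR are evaluated at the outlet concentration: r_S = 0.0950×2.708 = 0.2573, r_T = 4.48×2.708^2 = 32.86.
Overall selectivity = C_S/C_T = r_Sτ/(r_Tτ) = r_S/r_T = 0.00783.

0.00783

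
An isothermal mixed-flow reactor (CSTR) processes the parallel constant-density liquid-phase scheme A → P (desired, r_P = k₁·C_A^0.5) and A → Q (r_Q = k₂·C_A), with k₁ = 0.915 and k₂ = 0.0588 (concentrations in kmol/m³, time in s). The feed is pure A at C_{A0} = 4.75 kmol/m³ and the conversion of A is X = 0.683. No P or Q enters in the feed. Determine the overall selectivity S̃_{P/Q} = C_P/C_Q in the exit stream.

Exit C_A = C_{A0}(1−X) = 4.75×0.317 = 1.506 kmol/m³.
A CSTR operates uniformly at the exit composition, giving r_P = 1.123 and r_Q = 0.08854 (each k·C_A^n at C_A = 1.506).
Overall selectivity = C_P/C_Q = r_Pτ/(r_Qτ) = r_P/r_Q = 12.7.

12.7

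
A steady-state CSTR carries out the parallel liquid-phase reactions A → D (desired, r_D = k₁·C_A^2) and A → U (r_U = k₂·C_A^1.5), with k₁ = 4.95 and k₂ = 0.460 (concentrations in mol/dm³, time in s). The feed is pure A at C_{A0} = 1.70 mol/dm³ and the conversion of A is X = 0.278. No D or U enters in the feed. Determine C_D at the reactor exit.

Exit C_A = C_{A0}(1−X) = 1.70×0.722 = 1.227 mol/dm³.
A CSTR operates uniformly at the exit composition, giving r_D = 7.457 and r_U = 0.6255 (each k·C_A^n at C_A = 1.227).
Fraction of consumed A going to D: r_D/(r_D+r_U) = 0.9226.
C_D = 0.9226·C_{A0}·X = 0.9226×1.70×0.278 = 0.436 mol/dm³.

0.436 mol/dm³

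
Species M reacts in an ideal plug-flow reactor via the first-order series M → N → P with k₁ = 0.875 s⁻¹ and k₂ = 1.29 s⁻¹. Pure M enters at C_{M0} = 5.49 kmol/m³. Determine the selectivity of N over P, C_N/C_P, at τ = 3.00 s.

The intermediate concentration in a first-order A→B→C sequence is C_N = k₁C_{M0}(e^(−k₁τ) − e^(−k₂τ))/(k₂−k₁).
e^(−k₁τ) = e^(−0.875×3.00) = e^(−2.625) = 0.07244; e^(−k₂τ) = e^(−3.870) = 0.02086.
C_N = 0.875×5.49/(1.29−0.875) × (0.07244−0.02086) = 11.58×0.05158 = 0.5971 kmol/m³.
C_M = C_{M0}e^(−k₁τ) = 0.3977 kmol/m³, so C_P = C_{M0}−C_M−C_N = 4.495 kmol/m³; C_N/C_P = 0.133.

0.133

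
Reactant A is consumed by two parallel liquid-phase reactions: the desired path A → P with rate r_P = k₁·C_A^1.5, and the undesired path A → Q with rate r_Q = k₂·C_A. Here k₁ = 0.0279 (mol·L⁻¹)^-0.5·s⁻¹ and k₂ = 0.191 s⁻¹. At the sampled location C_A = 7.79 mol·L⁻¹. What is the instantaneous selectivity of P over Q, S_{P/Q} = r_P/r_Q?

0.408

S_{P/Q} = r_P/r_Q = (k₁·C_A^1.5)/(k₂·C_A) = (k₁/k₂)·C_A^0.5.
= (0.0279×7.790^1.5) / (0.191×7.790) = 0.6066/1.488 = 0.408.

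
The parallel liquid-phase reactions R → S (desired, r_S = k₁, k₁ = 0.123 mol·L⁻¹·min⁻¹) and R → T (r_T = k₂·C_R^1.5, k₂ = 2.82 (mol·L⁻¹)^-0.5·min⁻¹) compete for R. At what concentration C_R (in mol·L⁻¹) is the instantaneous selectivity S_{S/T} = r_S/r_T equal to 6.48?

S_{S/T} = (k₁/k₂)·C_R^-1.5 ⇒ C_R = (S·k₂/k₁)^(1/(-1.5)).
= (6.48×2.82/0.123)^(-0.6667) = (148.6)^(-0.6667) = 0.0356 mol·L⁻¹.

0.0356 mol·L⁻¹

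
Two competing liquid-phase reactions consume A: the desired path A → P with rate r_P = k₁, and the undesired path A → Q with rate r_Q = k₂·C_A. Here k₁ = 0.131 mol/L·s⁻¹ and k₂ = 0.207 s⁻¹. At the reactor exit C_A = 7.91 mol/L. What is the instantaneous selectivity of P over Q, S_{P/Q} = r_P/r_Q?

0.0800

S_{P/Q} = r_P/r_Q = (k₁)/(k₂·C_A) = (k₁/k₂)·C_A⁻¹.
= (0.131) / (0.207×7.910) = 0.1310/1.637 = 0.0800.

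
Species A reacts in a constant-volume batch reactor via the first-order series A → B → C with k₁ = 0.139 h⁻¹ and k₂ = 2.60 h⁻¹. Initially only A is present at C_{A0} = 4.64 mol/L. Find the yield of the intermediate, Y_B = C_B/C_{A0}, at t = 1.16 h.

0.0453

For first-order series with pure A initially, C_B(t) = k₁C_{A0}/(k₂−k₁)·(e^(−k₁t) − e^(−k₂t)).
e^(−k₁t) = e^(−0.139×1.16) = e^(−0.1612) = 0.8511; e^(−k₂t) = e^(−3.016) = 0.04900.
C_B = 0.139×4.64/(2.60−0.139) × (0.8511−0.04900) = 0.2621×0.8021 = 0.2102 mol/L.
Y_B = C_B/C_{A0} = 0.2102/4.64 = 0.0453.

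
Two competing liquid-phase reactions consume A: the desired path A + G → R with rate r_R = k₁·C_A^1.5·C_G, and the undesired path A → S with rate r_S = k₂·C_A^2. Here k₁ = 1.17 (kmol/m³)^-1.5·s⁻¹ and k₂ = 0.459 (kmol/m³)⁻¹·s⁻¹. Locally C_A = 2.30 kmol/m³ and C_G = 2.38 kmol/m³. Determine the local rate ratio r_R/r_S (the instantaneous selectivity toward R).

S_{R/S} = r_R/r_S = (k₁·C_A^1.5·C_G)/(k₂·C_A^2) = (k₁/k₂)·C_A^-0.5·C_G.
= (1.17×2.300^1.5×2.380) / (0.459×2.300^2) = 9.713/2.428 = 4.00.
The undesired path is higher order in A, so low C_A (CSTR or dilute feed) favours R.

4.00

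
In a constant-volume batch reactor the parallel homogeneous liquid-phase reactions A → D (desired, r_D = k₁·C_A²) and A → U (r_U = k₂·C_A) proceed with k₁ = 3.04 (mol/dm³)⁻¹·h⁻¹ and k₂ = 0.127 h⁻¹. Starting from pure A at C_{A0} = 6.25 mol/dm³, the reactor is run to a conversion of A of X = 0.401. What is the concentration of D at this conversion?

2.49 mol/dm³

C_A = C_{A0}(1−X) = 3.744 mol/dm³.
Along a PFR/batch, dC_U/dC_A = −r_U/(r_D+r_U) = −k₂/(k₂+k₁·C_A).
Integrating from C_{A0} to C_A: C_U = (0.127/3.04)·ln[(0.127+3.04·6.25)/(0.127+3.04·3.74)] = 0.04178·ln(19.13/11.51) = 0.02122 mol/dm³.
Then C_D = (C_{A0}−C_A) − C_U = 2.506 − 0.02122 = 2.485 mol/dm³.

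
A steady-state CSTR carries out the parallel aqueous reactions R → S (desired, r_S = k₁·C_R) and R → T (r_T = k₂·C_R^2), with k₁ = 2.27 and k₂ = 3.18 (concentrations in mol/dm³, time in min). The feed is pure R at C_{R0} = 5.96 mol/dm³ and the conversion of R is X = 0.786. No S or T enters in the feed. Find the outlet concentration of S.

1.68 mol/dm³

Exit C_R = C_{R0}(1−X) = 5.96×0.214 = 1.275 mol/dm³.
A CSTR operates uniformly at the exit composition, giving r_S = 2.895 and r_T = 5.173 (each k·C_R^n at C_R = 1.275).
Fraction of consumed R going to S: r_S/(r_S+r_T) = 0.3588.
C_S = 0.3588·C_{R0}·X = 0.3588×5.96×0.786 = 1.68 mol/dm³.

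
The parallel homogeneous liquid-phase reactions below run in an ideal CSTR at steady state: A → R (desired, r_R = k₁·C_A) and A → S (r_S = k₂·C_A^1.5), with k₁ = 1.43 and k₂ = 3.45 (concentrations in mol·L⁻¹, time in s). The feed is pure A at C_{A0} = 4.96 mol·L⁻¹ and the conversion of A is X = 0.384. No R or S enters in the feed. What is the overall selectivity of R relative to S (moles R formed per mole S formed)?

0.237

Exit C_A = C_{A0}(1−X) = 4.96×0.616 = 3.055 mol·L⁻¹.
In a CSTR the entire volume is at exit conditions, so r_R = 1.43×3.055 = 4.369 and r_S = 3.45×3.055^1.5 = 18.43.
Overall selectivity = C_R/C_S = r_Rτ/(r_Sτ) = r_R/r_S = 0.237.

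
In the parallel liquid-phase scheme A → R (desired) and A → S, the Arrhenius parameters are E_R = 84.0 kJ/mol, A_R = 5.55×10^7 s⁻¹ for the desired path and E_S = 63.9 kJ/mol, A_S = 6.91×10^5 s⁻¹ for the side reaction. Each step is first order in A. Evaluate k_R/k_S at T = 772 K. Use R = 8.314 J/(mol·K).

3.51

k_R/k_S = (A_R/A_S)·exp[−(E_R−E_S)/(RT)] = (A_R/A_S)·exp[(E_S−E_R)/(RT)].
(E_S−E_R)/(RT) = (63.9−84.0)×10³/(8.314×772) = -20100/6418 = -3.132.
k_R/k_S = (5.55×10^7/6.91×10^5)·exp(-3.132) = 80.32 × 0.04365 = 3.51.
Since E_R > E_S, raising the temperature improves selectivity toward R.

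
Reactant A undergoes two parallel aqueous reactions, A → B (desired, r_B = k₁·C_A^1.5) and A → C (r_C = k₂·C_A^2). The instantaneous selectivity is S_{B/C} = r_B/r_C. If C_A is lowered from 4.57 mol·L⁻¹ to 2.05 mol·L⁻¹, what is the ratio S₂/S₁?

S_{B/C} = (k₁/k₂)·C_A^-0.5, so S₂/S₁ = (C_{A,2}/C_{A,1})^-0.5.
= (2.05/4.57)^(-0.5) = (0.4486)^(-0.5) = 1.49.

1.49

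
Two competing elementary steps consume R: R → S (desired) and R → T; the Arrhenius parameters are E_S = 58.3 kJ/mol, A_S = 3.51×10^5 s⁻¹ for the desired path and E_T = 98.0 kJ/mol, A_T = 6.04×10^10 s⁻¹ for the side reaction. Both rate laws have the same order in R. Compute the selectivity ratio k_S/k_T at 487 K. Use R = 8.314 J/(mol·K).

0.105

k_S/k_T = (A_S/A_T)·exp[−(E_S−E_T)/(RT)] = (A_S/A_T)·exp[(E_T−E_S)/(RT)].
(E_T−E_S)/(RT) = (98.0−58.3)×10³/(8.314×487) = 39700/4049 = 9.805.
k_S/k_T = (3.51×10^5/6.04×10^10)·exp(9.805) = 5.811×10^-6 × 18126 = 0.105.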